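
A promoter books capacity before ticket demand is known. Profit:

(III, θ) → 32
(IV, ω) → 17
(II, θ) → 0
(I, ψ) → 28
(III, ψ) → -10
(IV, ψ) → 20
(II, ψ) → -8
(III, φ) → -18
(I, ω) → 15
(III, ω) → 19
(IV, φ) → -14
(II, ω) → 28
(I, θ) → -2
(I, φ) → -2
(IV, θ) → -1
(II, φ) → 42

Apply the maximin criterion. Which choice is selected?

Row minima: I=-2, II=-8, III=-18, IV=-14
Best worst-case = -2 → I.

I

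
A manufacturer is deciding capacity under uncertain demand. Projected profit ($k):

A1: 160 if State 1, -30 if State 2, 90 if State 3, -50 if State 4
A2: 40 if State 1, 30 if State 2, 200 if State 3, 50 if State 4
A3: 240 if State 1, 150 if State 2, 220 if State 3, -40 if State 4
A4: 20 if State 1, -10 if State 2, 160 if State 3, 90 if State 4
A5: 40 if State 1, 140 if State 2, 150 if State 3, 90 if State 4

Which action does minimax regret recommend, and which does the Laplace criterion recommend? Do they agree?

Column bests: State 1=240, State 2=150, State 3=220, State 4=90.
A1 regrets: 80, 180, 130, 140 → max 180
A2 regrets: 200, 120, 20, 40 → max 200
A3 regrets: 0, 0, 0, 130 → max 130
A4 regrets: 220, 160, 60, 0 → max 220
A5 regrets: 200, 10, 70, 0 → max 200
Smallest max regret = 130 → A3.
Row averages: A1=42.5, A2=80, A3=142.5, A4=65, A5=105
Highest average = 142.5 → A3.

minimax regret → A3; laplace → A3 (agree)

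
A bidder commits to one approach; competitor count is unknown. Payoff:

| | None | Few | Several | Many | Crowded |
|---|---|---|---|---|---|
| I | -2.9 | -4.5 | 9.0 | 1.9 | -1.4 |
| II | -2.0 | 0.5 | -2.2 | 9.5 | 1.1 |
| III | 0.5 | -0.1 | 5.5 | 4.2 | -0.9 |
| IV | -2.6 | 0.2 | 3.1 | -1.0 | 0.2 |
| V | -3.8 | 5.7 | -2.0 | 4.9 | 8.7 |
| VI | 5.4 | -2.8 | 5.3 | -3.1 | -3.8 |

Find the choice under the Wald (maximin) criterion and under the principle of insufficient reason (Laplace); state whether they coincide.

maximin → III; laplace → V (disagree)

Row minima: I=-4.5, II=-2.2, III=-0.9, IV=-2.6, V=-3.8, VI=-3.8
Best worst-case = -0.9 → III.
Row averages: I=0.42, II=1.38, III=1.84, IV=-0.02, V=2.7, VI=0.2
Highest average = 2.7 → V.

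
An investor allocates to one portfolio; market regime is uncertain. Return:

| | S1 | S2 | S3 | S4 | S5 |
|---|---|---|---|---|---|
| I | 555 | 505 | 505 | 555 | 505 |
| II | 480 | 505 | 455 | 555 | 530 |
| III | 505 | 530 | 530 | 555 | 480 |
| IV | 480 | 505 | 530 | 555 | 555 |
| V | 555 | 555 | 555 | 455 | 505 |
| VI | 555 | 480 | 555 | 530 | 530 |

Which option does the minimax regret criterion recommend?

Column bests: S1=555, S2=555, S3=555, S4=555, S5=555.
I regrets: 0, 50, 50, 0, 50 → max 50
II regrets: 75, 50, 100, 0, 25 → max 100
III regrets: 50, 25, 25, 0, 75 → max 75
IV regrets: 75, 50, 25, 0, 0 → max 75
V regrets: 0, 0, 0, 100, 50 → max 100
VI regrets: 0, 75, 0, 25, 25 → max 75
Smallest max regret = 50 → I.

I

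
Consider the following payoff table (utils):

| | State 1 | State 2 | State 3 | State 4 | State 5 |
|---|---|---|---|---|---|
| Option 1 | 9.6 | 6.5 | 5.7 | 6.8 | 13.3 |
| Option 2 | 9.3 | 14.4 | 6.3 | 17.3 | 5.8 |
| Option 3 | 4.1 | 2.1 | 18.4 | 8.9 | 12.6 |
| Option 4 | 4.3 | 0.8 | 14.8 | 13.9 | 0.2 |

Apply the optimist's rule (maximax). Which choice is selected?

Row maxima: Option 1=13.3, Option 2=17.3, Option 3=18.4, Option 4=14.8
Best best-case = 18.4 → Option 3.

Option 3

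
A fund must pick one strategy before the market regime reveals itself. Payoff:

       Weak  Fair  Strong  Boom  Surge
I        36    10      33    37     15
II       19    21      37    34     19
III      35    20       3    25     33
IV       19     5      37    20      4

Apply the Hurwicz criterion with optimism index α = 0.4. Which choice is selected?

I: 0.4·37 + 0.6·10 = 20.8
II: 0.4·37 + 0.6·19 = 26.2
III: 0.4·35 + 0.6·3 = 15.8
IV: 0.4·37 + 0.6·4 = 17.2
Highest Hurwicz score = 26.2 → II.

II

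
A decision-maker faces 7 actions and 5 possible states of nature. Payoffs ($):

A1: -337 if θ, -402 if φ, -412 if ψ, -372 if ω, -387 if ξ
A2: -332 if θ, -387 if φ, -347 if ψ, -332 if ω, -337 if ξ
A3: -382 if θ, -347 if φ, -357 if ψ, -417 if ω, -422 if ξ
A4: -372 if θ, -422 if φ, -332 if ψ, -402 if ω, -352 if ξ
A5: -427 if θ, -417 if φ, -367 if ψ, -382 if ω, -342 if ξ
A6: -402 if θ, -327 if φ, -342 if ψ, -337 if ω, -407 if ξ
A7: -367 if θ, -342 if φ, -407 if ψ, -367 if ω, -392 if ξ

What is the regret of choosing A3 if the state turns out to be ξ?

85

Best payoff under ξ is -337.
Regret = -337 − (-422) = 85.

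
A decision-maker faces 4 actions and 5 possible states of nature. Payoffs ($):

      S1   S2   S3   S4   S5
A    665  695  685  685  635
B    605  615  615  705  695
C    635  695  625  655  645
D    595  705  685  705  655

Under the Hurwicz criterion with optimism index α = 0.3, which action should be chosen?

A: 0.3·695 + 0.7·635 = 653
B: 0.3·705 + 0.7·605 = 635
C: 0.3·695 + 0.7·625 = 646
D: 0.3·705 + 0.7·595 = 628
Highest Hurwicz score = 653 → A.

A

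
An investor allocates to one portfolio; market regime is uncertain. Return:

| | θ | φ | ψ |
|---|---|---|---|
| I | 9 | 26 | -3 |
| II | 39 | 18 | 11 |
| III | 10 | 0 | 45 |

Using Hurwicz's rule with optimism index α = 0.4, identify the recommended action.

II

I: 0.4·26 + 0.6·(-3) = 8.6
II: 0.4·39 + 0.6·11 = 22.2
III: 0.4·45 + 0.6·0 = 18
Highest Hurwicz score = 22.2 → II.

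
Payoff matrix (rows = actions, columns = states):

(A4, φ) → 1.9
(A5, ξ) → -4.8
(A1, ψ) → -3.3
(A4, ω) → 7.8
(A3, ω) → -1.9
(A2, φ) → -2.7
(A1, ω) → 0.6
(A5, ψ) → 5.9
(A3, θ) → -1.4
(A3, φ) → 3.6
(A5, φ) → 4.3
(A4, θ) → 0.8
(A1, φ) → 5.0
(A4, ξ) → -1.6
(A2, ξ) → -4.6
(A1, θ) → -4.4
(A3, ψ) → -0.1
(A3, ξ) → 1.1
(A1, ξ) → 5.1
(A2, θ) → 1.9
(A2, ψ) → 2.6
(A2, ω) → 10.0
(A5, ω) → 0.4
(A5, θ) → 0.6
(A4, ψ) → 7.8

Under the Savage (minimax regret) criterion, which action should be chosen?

A4

Column bests: θ=1.9, φ=5.0, ψ=7.8, ω=10.0, ξ=5.1.
A1 regrets: 6.3, 0.0, 11.1, 9.4, 0.0 → max 11.1
A2 regrets: 0.0, 7.7, 5.2, 0.0, 9.7 → max 9.7
A3 regrets: 3.3, 1.4, 7.9, 11.9, 4.0 → max 11.9
A4 regrets: 1.1, 3.1, 0.0, 2.2, 6.7 → max 6.7
A5 regrets: 1.3, 0.7, 1.9, 9.6, 9.9 → max 9.9
Smallest max regret = 6.7 → A4.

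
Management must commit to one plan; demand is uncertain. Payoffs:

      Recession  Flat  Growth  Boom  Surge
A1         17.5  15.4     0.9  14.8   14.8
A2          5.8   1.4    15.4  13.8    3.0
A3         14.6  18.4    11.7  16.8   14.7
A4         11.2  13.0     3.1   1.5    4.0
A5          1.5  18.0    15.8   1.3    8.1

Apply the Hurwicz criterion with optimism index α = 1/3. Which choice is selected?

A3

A1: 1/3·17.5 + 2/3·0.9 = 193/30
A2: 1/3·15.4 + 2/3·1.4 = 91/15
A3: 1/3·18.4 + 2/3·11.7 = 209/15
A4: 1/3·13.0 + 2/3·1.5 = 16/3
A5: 1/3·18.0 + 2/3·1.3 = 103/15
Highest Hurwicz score = 209/15 → A3.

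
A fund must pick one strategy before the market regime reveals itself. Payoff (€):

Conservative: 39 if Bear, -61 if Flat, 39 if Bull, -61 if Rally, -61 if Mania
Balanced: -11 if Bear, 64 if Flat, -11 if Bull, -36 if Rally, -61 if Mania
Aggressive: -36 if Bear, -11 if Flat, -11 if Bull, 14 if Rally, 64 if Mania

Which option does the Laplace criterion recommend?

Aggressive

Row averages: Conservative=-21, Balanced=-11, Aggressive=4
Highest average = 4 → Aggressive.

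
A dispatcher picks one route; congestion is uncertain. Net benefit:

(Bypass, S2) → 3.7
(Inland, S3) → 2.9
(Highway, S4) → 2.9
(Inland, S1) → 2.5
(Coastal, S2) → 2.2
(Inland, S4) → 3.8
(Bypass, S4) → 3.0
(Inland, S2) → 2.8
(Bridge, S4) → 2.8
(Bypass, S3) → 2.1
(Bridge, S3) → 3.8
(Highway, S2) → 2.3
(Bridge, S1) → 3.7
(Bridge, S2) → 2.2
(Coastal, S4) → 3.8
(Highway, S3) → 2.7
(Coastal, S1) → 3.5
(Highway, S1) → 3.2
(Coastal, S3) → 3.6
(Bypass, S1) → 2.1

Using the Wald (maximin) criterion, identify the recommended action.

Inland

Row minima: Highway=2.3, Bridge=2.2, Coastal=2.2, Bypass=2.1, Inland=2.5
Best worst-case = 2.5 → Inland.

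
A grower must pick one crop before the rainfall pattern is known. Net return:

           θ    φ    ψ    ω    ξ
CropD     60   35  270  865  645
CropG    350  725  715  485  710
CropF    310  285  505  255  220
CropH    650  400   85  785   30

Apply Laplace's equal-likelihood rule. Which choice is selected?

Row averages: CropD=375, CropG=597, CropF=315, CropH=390
Highest average = 597 → CropG.

CropG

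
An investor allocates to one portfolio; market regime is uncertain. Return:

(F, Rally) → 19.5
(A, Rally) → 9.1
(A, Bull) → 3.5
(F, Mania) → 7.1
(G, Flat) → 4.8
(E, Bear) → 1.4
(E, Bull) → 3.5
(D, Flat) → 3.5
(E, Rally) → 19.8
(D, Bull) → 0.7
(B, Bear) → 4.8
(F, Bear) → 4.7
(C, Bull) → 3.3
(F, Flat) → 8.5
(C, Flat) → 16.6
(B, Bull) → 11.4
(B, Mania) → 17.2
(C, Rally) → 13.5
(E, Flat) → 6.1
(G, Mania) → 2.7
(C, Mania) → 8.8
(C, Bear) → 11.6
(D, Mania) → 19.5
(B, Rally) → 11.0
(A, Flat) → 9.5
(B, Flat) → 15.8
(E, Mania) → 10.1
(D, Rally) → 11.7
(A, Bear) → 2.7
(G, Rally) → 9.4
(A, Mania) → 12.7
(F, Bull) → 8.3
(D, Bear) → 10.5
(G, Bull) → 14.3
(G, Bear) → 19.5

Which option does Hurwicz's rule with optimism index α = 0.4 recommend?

A: 0.4·12.7 + 0.6·2.7 = 6.7
B: 0.4·17.2 + 0.6·4.8 = 9.76
C: 0.4·16.6 + 0.6·3.3 = 8.62
D: 0.4·19.5 + 0.6·0.7 = 8.22
E: 0.4·19.8 + 0.6·1.4 = 8.76
F: 0.4·19.5 + 0.6·4.7 = 10.62
G: 0.4·19.5 + 0.6·2.7 = 9.42
Highest Hurwicz score = 10.62 → F.

F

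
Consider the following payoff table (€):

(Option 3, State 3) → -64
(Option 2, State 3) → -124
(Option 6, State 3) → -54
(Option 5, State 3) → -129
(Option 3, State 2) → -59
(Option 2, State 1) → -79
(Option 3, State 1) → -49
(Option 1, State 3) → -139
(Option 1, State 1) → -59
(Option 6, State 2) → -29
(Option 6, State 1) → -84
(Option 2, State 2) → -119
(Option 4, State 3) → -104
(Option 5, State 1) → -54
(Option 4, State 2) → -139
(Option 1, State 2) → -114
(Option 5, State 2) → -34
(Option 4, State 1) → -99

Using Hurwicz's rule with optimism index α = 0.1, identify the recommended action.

Option 3

Option 1: 0.1·(-59) + 0.9·(-139) = -131
Option 2: 0.1·(-79) + 0.9·(-124) = -119.5
Option 3: 0.1·(-49) + 0.9·(-64) = -62.5
Option 4: 0.1·(-99) + 0.9·(-139) = -135
Option 5: 0.1·(-34) + 0.9·(-129) = -119.5
Option 6: 0.1·(-29) + 0.9·(-84) = -78.5
Highest Hurwicz score = -62.5 → Option 3.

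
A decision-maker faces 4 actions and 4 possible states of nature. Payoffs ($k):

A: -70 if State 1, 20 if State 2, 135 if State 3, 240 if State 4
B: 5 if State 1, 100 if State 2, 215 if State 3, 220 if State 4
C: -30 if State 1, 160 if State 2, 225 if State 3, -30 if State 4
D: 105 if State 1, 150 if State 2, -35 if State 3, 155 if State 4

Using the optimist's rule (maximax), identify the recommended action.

Row maxima: A=240, B=220, C=225, D=155
Best best-case = 240 → A.

A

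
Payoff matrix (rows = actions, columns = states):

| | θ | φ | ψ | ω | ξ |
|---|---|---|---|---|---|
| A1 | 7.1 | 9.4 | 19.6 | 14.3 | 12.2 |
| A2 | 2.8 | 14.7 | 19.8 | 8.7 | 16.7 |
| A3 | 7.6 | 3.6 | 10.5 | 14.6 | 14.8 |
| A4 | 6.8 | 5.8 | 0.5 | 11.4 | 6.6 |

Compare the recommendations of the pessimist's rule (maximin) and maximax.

Row minima: A1=7.1, A2=2.8, A3=3.6, A4=0.5
Best worst-case = 7.1 → A1.
Row maxima: A1=19.6, A2=19.8, A3=14.8, A4=11.4
Best best-case = 19.8 → A2.

maximin → A1; maximax → A2 (disagree)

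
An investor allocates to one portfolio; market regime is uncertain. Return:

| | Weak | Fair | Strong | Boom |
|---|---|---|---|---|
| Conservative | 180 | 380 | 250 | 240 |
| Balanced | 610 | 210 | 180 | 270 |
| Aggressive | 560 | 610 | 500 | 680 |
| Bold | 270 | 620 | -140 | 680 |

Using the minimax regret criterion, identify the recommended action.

Aggressive

Column bests: Weak=610, Fair=620, Strong=500, Boom=680.
Conservative regrets: 430, 240, 250, 440 → max 440
Balanced regrets: 0, 410, 320, 410 → max 410
Aggressive regrets: 50, 10, 0, 0 → max 50
Bold regrets: 340, 0, 640, 0 → max 640
Smallest max regret = 50 → Aggressive.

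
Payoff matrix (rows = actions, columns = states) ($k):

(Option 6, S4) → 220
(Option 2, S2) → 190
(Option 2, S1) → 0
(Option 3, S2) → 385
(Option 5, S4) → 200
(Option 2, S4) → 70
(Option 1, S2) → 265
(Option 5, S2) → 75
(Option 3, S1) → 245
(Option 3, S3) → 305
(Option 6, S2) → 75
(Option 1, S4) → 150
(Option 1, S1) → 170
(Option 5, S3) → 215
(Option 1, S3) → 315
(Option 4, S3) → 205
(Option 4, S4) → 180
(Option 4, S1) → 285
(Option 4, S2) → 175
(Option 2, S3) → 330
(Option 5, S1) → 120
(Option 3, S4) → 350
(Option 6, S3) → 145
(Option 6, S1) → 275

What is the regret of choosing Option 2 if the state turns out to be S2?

195

Best payoff under S2 is 385.
Regret = 385 − 190 = 195.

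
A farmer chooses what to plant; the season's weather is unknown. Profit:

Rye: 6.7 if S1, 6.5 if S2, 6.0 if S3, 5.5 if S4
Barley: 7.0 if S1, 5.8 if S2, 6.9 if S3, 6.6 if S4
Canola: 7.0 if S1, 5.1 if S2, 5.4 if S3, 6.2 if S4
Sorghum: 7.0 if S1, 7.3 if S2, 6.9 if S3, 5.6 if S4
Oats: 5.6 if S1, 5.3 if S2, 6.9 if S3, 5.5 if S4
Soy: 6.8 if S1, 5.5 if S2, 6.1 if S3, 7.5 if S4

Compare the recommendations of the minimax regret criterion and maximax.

minimax regret → Barley; maximax → Soy (disagree)

Column bests: S1=7.0, S2=7.3, S3=6.9, S4=7.5.
Rye regrets: 0.3, 0.8, 0.9, 2.0 → max 2.0
Barley regrets: 0.0, 1.5, 0.0, 0.9 → max 1.5
Canola regrets: 0.0, 2.2, 1.5, 1.3 → max 2.2
Sorghum regrets: 0.0, 0.0, 0.0, 1.9 → max 1.9
Oats regrets: 1.4, 2.0, 0.0, 2.0 → max 2.0
Soy regrets: 0.2, 1.8, 0.8, 0.0 → max 1.8
Smallest max regret = 1.5 → Barley.
Row maxima: Rye=6.7, Barley=7.0, Canola=7.0, Sorghum=7.3, Oats=6.9, Soy=7.5
Best best-case = 7.5 → Soy.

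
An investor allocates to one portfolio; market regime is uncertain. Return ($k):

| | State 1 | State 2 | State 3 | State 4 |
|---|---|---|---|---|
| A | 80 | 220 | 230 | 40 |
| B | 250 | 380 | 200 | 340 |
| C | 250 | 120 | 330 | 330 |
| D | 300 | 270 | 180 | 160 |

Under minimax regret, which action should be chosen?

Column bests: State 1=300, State 2=380, State 3=330, State 4=340.
A regrets: 220, 160, 100, 300 → max 300
B regrets: 50, 0, 130, 0 → max 130
C regrets: 50, 260, 0, 10 → max 260
D regrets: 0, 110, 150, 180 → max 180
Smallest max regret = 130 → B.

B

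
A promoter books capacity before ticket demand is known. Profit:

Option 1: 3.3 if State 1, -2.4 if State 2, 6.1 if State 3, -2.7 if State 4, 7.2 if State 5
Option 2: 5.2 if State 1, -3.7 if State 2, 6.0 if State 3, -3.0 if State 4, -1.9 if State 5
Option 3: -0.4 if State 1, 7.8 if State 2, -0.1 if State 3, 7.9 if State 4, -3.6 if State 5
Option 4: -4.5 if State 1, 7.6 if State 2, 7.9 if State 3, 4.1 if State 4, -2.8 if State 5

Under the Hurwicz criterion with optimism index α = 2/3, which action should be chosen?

Option 3

Option 1: 2/3·7.2 + 1/3·(-2.7) = 3.9
Option 2: 2/3·6.0 + 1/3·(-3.7) = 83/30
Option 3: 2/3·7.9 + 1/3·(-3.6) = 61/15
Option 4: 2/3·7.9 + 1/3·(-4.5) = 113/30
Highest Hurwicz score = 61/15 → Option 3.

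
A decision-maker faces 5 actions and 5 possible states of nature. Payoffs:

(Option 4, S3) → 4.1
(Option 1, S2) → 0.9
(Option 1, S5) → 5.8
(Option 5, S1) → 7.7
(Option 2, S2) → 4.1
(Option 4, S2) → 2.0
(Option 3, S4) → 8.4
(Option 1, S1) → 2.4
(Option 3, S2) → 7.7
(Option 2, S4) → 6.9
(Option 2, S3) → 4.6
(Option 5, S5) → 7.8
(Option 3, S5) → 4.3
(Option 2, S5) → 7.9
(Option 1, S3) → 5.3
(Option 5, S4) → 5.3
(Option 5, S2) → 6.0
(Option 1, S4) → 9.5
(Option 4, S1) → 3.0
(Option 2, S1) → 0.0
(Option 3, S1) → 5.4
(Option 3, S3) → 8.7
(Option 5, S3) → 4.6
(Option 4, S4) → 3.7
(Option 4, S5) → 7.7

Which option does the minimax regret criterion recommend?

Column bests: S1=7.7, S2=7.7, S3=8.7, S4=9.5, S5=7.9.
Option 1 regrets: 5.3, 6.8, 3.4, 0.0, 2.1 → max 6.8
Option 2 regrets: 7.7, 3.6, 4.1, 2.6, 0.0 → max 7.7
Option 3 regrets: 2.3, 0.0, 0.0, 1.1, 3.6 → max 3.6
Option 4 regrets: 4.7, 5.7, 4.6, 5.8, 0.2 → max 5.8
Option 5 regrets: 0.0, 1.7, 4.1, 4.2, 0.1 → max 4.2
Smallest max regret = 3.6 → Option 3.

Option 3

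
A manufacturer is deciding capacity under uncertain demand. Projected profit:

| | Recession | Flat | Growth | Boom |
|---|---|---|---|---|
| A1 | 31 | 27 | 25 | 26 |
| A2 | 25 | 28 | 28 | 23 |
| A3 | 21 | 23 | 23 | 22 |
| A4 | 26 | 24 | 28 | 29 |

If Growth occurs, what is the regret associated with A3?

Best payoff under Growth is 28.
Regret = 28 − 23 = 5.

5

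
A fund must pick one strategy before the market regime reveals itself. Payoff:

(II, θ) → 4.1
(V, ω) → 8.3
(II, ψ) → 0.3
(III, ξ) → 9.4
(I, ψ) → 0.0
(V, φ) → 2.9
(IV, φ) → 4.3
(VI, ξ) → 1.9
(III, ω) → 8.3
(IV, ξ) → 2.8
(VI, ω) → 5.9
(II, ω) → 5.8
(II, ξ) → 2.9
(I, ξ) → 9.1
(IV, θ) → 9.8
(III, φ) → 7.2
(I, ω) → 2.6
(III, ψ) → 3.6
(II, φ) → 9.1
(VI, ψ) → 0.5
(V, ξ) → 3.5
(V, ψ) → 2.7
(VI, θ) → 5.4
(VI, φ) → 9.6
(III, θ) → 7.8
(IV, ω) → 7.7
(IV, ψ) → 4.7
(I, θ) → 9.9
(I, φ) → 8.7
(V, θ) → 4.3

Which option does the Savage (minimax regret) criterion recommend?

III

Column bests: θ=9.9, φ=9.6, ψ=4.7, ω=8.3, ξ=9.4.
I regrets: 0.0, 0.9, 4.7, 5.7, 0.3 → max 5.7
II regrets: 5.8, 0.5, 4.4, 2.5, 6.5 → max 6.5
III regrets: 2.1, 2.4, 1.1, 0.0, 0.0 → max 2.4
IV regrets: 0.1, 5.3, 0.0, 0.6, 6.6 → max 6.6
V regrets: 5.6, 6.7, 2.0, 0.0, 5.9 → max 6.7
VI regrets: 4.5, 0.0, 4.2, 2.4, 7.5 → max 7.5
Smallest max regret = 2.4 → III.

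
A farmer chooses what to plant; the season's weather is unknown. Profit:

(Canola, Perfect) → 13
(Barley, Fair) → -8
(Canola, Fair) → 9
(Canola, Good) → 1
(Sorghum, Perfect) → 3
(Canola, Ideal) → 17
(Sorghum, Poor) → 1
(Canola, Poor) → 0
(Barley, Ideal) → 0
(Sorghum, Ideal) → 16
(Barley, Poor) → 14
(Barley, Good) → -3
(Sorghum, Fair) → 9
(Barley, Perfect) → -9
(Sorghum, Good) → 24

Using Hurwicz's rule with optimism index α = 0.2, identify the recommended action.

Sorghum

Barley: 0.2·14 + 0.8·(-9) = -4.4
Sorghum: 0.2·24 + 0.8·1 = 5.6
Canola: 0.2·17 + 0.8·0 = 3.4
Highest Hurwicz score = 5.6 → Sorghum.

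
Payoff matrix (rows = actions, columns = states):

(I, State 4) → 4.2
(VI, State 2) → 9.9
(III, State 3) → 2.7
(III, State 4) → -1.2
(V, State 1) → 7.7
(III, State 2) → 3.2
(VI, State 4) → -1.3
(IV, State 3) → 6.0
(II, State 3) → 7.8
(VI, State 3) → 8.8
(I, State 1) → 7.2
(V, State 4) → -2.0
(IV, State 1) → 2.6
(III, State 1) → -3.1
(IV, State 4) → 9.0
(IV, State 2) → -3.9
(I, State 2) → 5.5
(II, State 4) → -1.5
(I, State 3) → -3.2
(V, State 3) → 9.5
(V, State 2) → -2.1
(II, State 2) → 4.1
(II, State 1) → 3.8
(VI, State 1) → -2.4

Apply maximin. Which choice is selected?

II

Row minima: I=-3.2, II=-1.5, III=-3.1, IV=-3.9, V=-2.1, VI=-2.4
Best worst-case = -1.5 → II.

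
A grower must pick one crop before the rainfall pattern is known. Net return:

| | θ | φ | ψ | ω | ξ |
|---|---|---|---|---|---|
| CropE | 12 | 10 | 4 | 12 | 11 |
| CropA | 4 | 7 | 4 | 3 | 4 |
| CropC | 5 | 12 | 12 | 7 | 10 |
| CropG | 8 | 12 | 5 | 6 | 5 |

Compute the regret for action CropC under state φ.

0

Best payoff under φ is 12.
Regret = 12 − 12 = 0.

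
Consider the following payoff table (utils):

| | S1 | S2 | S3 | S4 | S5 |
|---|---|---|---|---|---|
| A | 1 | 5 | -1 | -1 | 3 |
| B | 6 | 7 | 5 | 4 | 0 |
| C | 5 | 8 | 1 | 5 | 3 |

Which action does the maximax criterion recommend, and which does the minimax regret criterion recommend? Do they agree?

maximax → C; minimax regret → B (disagree)

Row maxima: A=5, B=7, C=8
Best best-case = 8 → C.
Column bests: S1=6, S2=8, S3=5, S4=5, S5=3.
A regrets: 5, 3, 6, 6, 0 → max 6
B regrets: 0, 1, 0, 1, 3 → max 3
C regrets: 1, 0, 4, 0, 0 → max 4
Smallest max regret = 3 → B.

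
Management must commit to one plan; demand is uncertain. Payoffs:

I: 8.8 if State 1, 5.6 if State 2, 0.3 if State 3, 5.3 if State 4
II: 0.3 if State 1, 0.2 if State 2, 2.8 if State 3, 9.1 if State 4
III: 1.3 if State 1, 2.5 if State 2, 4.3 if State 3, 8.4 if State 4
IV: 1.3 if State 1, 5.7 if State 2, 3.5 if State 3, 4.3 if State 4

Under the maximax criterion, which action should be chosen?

Row maxima: I=8.8, II=9.1, III=8.4, IV=5.7
Best best-case = 9.1 → II.

II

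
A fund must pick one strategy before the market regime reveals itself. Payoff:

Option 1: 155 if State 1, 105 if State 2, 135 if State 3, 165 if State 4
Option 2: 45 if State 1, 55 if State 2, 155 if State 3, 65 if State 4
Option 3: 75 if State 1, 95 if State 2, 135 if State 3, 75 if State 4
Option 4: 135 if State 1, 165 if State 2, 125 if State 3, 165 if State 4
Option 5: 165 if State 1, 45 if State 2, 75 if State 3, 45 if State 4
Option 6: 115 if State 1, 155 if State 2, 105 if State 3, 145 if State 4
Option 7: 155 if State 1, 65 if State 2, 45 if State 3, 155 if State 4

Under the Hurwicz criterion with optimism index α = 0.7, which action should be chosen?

Option 4

Option 1: 0.7·165 + 0.3·105 = 147
Option 2: 0.7·155 + 0.3·45 = 122
Option 3: 0.7·135 + 0.3·75 = 117
Option 4: 0.7·165 + 0.3·125 = 153
Option 5: 0.7·165 + 0.3·45 = 129
Option 6: 0.7·155 + 0.3·105 = 140
Option 7: 0.7·155 + 0.3·45 = 122
Highest Hurwicz score = 153 → Option 4.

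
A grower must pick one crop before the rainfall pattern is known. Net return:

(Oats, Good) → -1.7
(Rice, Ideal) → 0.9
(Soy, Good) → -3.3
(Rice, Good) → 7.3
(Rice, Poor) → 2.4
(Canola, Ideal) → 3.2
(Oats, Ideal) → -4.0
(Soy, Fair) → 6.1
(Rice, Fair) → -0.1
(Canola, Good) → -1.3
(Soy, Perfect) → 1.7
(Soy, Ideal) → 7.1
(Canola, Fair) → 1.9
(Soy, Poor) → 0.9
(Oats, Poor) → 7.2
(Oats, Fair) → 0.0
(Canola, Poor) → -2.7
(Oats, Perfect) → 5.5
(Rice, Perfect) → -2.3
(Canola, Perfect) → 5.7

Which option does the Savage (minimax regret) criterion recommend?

Column bests: Poor=7.2, Fair=6.1, Good=7.3, Ideal=7.1, Perfect=5.7.
Rice regrets: 4.8, 6.2, 0.0, 6.2, 8.0 → max 8.0
Soy regrets: 6.3, 0.0, 10.6, 0.0, 4.0 → max 10.6
Oats regrets: 0.0, 6.1, 9.0, 11.1, 0.2 → max 11.1
Canola regrets: 9.9, 4.2, 8.6, 3.9, 0.0 → max 9.9
Smallest max regret = 8.0 → Rice.

Rice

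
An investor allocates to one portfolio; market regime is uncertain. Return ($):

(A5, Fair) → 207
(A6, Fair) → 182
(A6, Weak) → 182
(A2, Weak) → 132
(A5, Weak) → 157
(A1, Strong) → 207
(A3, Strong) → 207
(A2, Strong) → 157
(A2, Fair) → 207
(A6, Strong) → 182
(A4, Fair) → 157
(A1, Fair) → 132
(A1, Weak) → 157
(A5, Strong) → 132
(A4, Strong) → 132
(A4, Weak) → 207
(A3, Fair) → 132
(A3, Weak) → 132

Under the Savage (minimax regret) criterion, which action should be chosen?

Column bests: Weak=207, Fair=207, Strong=207.
A1 regrets: 50, 75, 0 → max 75
A2 regrets: 75, 0, 50 → max 75
A3 regrets: 75, 75, 0 → max 75
A4 regrets: 0, 50, 75 → max 75
A5 regrets: 50, 0, 75 → max 75
A6 regrets: 25, 25, 25 → max 25
Smallest max regret = 25 → A6.

A6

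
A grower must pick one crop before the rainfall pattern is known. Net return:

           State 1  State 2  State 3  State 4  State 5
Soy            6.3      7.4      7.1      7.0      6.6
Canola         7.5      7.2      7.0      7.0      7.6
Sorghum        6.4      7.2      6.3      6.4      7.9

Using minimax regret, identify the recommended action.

Canola

Column bests: State 1=7.5, State 2=7.4, State 3=7.1, State 4=7.0, State 5=7.9.
Soy regrets: 1.2, 0.0, 0.0, 0.0, 1.3 → max 1.3
Canola regrets: 0.0, 0.2, 0.1, 0.0, 0.3 → max 0.3
Sorghum regrets: 1.1, 0.2, 0.8, 0.6, 0.0 → max 1.1
Smallest max regret = 0.3 → Canola.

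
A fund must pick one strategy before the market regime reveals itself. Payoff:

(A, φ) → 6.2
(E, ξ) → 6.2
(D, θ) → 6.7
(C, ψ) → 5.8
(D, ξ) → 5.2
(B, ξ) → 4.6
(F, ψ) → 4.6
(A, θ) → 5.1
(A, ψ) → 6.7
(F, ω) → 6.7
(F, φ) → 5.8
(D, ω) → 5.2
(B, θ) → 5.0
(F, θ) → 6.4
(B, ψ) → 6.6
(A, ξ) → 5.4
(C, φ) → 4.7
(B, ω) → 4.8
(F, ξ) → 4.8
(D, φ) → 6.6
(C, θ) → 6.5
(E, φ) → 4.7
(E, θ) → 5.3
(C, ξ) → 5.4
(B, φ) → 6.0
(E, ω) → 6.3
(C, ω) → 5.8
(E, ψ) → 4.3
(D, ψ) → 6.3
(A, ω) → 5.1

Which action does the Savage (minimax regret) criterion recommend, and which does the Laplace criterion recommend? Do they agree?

Column bests: θ=6.7, φ=6.6, ψ=6.7, ω=6.7, ξ=6.2.
A regrets: 1.6, 0.4, 0.0, 1.6, 0.8 → max 1.6
B regrets: 1.7, 0.6, 0.1, 1.9, 1.6 → max 1.9
C regrets: 0.2, 1.9, 0.9, 0.9, 0.8 → max 1.9
D regrets: 0.0, 0.0, 0.4, 1.5, 1.0 → max 1.5
E regrets: 1.4, 1.9, 2.4, 0.4, 0.0 → max 2.4
F regrets: 0.3, 0.8, 2.1, 0.0, 1.4 → max 2.1
Smallest max regret = 1.5 → D.
Row averages: A=5.7, B=5.4, C=5.64, D=6, E=5.36, F=5.66
Highest average = 6 → D.

minimax regret → D; laplace → D (agree)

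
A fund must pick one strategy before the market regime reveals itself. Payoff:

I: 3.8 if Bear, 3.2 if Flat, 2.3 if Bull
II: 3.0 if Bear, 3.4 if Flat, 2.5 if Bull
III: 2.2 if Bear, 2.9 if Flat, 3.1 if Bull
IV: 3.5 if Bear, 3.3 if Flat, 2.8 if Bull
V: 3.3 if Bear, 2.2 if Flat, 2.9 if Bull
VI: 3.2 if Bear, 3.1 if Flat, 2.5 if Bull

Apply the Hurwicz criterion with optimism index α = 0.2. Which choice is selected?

IV

I: 0.2·3.8 + 0.8·2.3 = 2.6
II: 0.2·3.4 + 0.8·2.5 = 2.68
III: 0.2·3.1 + 0.8·2.2 = 2.38
IV: 0.2·3.5 + 0.8·2.8 = 2.94
V: 0.2·3.3 + 0.8·2.2 = 2.42
VI: 0.2·3.2 + 0.8·2.5 = 2.64
Highest Hurwicz score = 2.94 → IV.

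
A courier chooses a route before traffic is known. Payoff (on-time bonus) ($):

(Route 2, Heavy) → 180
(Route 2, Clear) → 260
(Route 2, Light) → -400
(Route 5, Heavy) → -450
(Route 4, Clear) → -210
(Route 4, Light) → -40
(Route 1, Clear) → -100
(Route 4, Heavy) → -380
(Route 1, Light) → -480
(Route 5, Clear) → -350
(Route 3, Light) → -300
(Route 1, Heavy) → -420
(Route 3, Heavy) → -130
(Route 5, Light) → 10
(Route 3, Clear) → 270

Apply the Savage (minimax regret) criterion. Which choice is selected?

Route 3

Column bests: Clear=270, Light=10, Heavy=180.
Route 1 regrets: 370, 490, 600 → max 600
Route 2 regrets: 10, 410, 0 → max 410
Route 3 regrets: 0, 310, 310 → max 310
Route 4 regrets: 480, 50, 560 → max 560
Route 5 regrets: 620, 0, 630 → max 630
Smallest max regret = 310 → Route 3.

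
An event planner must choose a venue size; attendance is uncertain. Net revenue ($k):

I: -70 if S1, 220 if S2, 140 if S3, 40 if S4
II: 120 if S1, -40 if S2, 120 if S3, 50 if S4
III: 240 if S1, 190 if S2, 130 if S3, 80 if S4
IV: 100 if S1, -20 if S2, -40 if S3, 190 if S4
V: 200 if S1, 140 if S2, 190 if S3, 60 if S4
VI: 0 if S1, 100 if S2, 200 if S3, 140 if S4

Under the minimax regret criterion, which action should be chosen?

III

Column bests: S1=240, S2=220, S3=200, S4=190.
I regrets: 310, 0, 60, 150 → max 310
II regrets: 120, 260, 80, 140 → max 260
III regrets: 0, 30, 70, 110 → max 110
IV regrets: 140, 240, 240, 0 → max 240
V regrets: 40, 80, 10, 130 → max 130
VI regrets: 240, 120, 0, 50 → max 240
Smallest max regret = 110 → III.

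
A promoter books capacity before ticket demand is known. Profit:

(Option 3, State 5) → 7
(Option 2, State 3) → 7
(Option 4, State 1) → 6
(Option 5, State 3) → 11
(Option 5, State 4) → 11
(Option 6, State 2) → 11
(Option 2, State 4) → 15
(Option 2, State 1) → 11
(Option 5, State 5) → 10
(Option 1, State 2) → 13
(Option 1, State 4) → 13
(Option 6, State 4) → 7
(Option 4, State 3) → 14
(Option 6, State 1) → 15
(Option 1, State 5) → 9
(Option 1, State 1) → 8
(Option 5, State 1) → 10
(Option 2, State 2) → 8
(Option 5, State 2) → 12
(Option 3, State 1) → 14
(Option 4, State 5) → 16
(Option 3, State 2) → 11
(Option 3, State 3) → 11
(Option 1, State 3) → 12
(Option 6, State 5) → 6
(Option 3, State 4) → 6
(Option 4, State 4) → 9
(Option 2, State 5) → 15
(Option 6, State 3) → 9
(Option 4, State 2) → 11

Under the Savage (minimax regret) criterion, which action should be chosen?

Option 5

Column bests: State 1=15, State 2=13, State 3=14, State 4=15, State 5=16.
Option 1 regrets: 7, 0, 2, 2, 7 → max 7
Option 2 regrets: 4, 5, 7, 0, 1 → max 7
Option 3 regrets: 1, 2, 3, 9, 9 → max 9
Option 4 regrets: 9, 2, 0, 6, 0 → max 9
Option 5 regrets: 5, 1, 3, 4, 6 → max 6
Option 6 regrets: 0, 2, 5, 8, 10 → max 10
Smallest max regret = 6 → Option 5.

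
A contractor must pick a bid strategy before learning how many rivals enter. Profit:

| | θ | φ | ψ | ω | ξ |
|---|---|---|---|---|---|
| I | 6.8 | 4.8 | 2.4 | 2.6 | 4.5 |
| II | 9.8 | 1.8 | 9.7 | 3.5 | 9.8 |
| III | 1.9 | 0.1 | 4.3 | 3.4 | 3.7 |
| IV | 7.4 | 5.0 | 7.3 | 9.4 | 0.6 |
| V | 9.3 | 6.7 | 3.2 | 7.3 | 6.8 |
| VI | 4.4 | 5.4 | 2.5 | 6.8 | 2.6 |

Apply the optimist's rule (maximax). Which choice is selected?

II

Row maxima: I=6.8, II=9.8, III=4.3, IV=9.4, V=9.3, VI=6.8
Best best-case = 9.8 → II.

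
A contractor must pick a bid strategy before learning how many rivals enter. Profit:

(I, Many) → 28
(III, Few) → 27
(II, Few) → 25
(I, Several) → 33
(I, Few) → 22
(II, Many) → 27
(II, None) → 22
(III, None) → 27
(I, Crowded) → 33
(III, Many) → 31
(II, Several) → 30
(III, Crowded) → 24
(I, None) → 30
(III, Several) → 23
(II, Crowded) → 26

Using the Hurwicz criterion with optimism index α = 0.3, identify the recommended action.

III

I: 0.3·33 + 0.7·22 = 25.3
II: 0.3·30 + 0.7·22 = 24.4
III: 0.3·31 + 0.7·23 = 25.4
Highest Hurwicz score = 25.4 → III.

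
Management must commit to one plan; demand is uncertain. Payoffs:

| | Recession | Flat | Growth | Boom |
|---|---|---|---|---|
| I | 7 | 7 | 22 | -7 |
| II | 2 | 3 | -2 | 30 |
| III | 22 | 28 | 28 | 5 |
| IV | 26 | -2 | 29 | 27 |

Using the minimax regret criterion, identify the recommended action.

III

Column bests: Recession=26, Flat=28, Growth=29, Boom=30.
I regrets: 19, 21, 7, 37 → max 37
II regrets: 24, 25, 31, 0 → max 31
III regrets: 4, 0, 1, 25 → max 25
IV regrets: 0, 30, 0, 3 → max 30
Smallest max regret = 25 → III.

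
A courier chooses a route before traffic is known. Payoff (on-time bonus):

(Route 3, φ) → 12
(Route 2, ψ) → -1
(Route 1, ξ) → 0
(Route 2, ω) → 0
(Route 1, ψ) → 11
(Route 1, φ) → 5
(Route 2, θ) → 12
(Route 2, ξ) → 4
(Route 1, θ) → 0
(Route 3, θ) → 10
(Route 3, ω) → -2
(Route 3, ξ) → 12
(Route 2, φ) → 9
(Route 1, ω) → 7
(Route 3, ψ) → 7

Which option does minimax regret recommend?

Column bests: θ=12, φ=12, ψ=11, ω=7, ξ=12.
Route 1 regrets: 12, 7, 0, 0, 12 → max 12
Route 2 regrets: 0, 3, 12, 7, 8 → max 12
Route 3 regrets: 2, 0, 4, 9, 0 → max 9
Smallest max regret = 9 → Route 3.

Route 3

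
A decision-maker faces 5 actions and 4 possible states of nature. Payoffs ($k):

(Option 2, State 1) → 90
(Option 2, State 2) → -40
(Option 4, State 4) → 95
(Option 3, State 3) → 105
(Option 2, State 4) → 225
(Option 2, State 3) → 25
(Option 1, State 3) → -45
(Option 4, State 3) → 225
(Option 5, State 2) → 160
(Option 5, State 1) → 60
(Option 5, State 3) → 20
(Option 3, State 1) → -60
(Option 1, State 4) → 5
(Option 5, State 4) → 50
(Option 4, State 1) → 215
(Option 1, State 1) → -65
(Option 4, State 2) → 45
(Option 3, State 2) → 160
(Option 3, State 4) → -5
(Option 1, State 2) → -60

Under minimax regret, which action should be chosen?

Option 4

Column bests: State 1=215, State 2=160, State 3=225, State 4=225.
Option 1 regrets: 280, 220, 270, 220 → max 280
Option 2 regrets: 125, 200, 200, 0 → max 200
Option 3 regrets: 275, 0, 120, 230 → max 275
Option 4 regrets: 0, 115, 0, 130 → max 130
Option 5 regrets: 155, 0, 205, 175 → max 205
Smallest max regret = 130 → Option 4.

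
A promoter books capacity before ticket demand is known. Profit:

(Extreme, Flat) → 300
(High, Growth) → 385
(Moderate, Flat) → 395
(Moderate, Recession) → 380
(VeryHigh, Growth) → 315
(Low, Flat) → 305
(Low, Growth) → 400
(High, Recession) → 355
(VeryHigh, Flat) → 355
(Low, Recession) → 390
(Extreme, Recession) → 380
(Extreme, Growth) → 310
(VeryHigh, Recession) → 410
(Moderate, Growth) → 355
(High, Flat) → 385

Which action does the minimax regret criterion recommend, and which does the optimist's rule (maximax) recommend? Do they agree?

Column bests: Recession=410, Flat=395, Growth=400.
Low regrets: 20, 90, 0 → max 90
Moderate regrets: 30, 0, 45 → max 45
High regrets: 55, 10, 15 → max 55
VeryHigh regrets: 0, 40, 85 → max 85
Extreme regrets: 30, 95, 90 → max 95
Smallest max regret = 45 → Moderate.
Row maxima: Low=400, Moderate=395, High=385, VeryHigh=410, Extreme=380
Best best-case = 410 → VeryHigh.

minimax regret → Moderate; maximax → VeryHigh (disagree)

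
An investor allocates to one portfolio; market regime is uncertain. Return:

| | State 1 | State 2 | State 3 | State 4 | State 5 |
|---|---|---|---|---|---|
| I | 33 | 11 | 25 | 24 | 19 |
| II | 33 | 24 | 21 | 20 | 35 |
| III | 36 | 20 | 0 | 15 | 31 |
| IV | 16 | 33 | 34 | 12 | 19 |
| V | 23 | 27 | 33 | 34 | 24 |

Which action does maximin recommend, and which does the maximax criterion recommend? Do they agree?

Row minima: I=11, II=20, III=0, IV=12, V=23
Best worst-case = 23 → V.
Row maxima: I=33, II=35, III=36, IV=34, V=34
Best best-case = 36 → III.

maximin → V; maximax → III (disagree)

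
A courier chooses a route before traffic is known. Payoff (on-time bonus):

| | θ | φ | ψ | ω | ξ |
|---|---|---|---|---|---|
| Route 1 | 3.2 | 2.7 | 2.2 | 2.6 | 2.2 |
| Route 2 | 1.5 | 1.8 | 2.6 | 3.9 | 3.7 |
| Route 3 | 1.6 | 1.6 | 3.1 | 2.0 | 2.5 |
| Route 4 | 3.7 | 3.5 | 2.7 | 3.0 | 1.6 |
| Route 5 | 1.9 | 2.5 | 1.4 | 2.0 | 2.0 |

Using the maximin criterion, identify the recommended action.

Row minima: Route 1=2.2, Route 2=1.5, Route 3=1.6, Route 4=1.6, Route 5=1.4
Best worst-case = 2.2 → Route 1.

Route 1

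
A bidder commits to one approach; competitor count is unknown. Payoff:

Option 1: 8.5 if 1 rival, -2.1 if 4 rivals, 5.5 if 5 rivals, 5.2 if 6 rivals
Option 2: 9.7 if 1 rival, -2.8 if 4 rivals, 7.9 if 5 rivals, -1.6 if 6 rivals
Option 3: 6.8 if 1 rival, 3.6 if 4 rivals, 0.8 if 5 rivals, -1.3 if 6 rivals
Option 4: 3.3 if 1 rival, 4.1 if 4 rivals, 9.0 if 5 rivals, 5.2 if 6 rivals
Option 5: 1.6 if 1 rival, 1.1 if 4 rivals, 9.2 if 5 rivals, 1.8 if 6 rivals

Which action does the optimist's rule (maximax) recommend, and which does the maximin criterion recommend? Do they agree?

maximax → Option 2; maximin → Option 4 (disagree)

Row maxima: Option 1=8.5, Option 2=9.7, Option 3=6.8, Option 4=9.0, Option 5=9.2
Best best-case = 9.7 → Option 2.
Row minima: Option 1=-2.1, Option 2=-2.8, Option 3=-1.3, Option 4=3.3, Option 5=1.1
Best worst-case = 3.3 → Option 4.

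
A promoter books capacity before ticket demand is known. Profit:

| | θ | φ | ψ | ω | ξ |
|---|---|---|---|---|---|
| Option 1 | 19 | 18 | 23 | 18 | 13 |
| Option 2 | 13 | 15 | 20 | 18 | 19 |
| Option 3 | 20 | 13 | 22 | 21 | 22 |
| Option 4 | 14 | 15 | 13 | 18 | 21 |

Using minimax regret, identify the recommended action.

Option 3

Column bests: θ=20, φ=18, ψ=23, ω=21, ξ=22.
Option 1 regrets: 1, 0, 0, 3, 9 → max 9
Option 2 regrets: 7, 3, 3, 3, 3 → max 7
Option 3 regrets: 0, 5, 1, 0, 0 → max 5
Option 4 regrets: 6, 3, 10, 3, 1 → max 10
Smallest max regret = 5 → Option 3.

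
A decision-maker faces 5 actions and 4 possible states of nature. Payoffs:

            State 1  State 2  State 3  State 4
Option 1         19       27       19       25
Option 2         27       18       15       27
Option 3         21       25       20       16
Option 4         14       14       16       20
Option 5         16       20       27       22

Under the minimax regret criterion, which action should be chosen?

Option 1

Column bests: State 1=27, State 2=27, State 3=27, State 4=27.
Option 1 regrets: 8, 0, 8, 2 → max 8
Option 2 regrets: 0, 9, 12, 0 → max 12
Option 3 regrets: 6, 2, 7, 11 → max 11
Option 4 regrets: 13, 13, 11, 7 → max 13
Option 5 regrets: 11, 7, 0, 5 → max 11
Smallest max regret = 8 → Option 1.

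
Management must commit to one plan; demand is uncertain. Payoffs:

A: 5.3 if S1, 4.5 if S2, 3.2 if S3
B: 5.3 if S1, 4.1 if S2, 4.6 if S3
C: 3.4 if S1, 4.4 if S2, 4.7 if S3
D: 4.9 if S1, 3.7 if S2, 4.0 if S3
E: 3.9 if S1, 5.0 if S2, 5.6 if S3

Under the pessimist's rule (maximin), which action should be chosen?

Row minima: A=3.2, B=4.1, C=3.4, D=3.7, E=3.9
Best worst-case = 4.1 → B.

B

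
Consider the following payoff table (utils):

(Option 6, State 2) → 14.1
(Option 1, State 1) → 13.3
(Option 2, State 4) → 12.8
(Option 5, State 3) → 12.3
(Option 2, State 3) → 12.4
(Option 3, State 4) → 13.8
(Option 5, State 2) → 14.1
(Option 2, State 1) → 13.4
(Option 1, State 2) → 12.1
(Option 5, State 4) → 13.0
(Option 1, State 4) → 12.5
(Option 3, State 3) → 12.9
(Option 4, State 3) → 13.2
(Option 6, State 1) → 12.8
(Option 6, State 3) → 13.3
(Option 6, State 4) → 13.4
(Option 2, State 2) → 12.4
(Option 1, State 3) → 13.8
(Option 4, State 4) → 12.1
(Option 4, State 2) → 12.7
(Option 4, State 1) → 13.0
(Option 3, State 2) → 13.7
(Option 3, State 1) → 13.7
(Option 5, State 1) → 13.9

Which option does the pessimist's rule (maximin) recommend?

Option 3

Row minima: Option 1=12.1, Option 2=12.4, Option 3=12.9, Option 4=12.1, Option 5=12.3, Option 6=12.8
Best worst-case = 12.9 → Option 3.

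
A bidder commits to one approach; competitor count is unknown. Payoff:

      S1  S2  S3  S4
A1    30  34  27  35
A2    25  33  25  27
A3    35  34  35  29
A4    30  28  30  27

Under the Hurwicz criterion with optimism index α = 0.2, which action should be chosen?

A1: 0.2·35 + 0.8·27 = 28.6
A2: 0.2·33 + 0.8·25 = 26.6
A3: 0.2·35 + 0.8·29 = 30.2
A4: 0.2·30 + 0.8·27 = 27.6
Highest Hurwicz score = 30.2 → A3.

A3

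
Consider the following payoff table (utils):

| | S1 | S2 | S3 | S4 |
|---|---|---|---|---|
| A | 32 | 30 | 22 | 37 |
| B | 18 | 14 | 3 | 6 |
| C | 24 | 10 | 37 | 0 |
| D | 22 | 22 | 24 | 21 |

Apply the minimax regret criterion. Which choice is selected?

Column bests: S1=32, S2=30, S3=37, S4=37.
A regrets: 0, 0, 15, 0 → max 15
B regrets: 14, 16, 34, 31 → max 34
C regrets: 8, 20, 0, 37 → max 37
D regrets: 10, 8, 13, 16 → max 16
Smallest max regret = 15 → A.

A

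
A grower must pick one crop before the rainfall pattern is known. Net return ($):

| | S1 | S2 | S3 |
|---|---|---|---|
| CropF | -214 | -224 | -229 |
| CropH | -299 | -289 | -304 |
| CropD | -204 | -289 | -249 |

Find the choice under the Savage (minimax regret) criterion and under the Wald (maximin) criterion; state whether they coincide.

minimax regret → CropF; maximin → CropF (agree)

Column bests: S1=-204, S2=-224, S3=-229.
CropF regrets: 10, 0, 0 → max 10
CropH regrets: 95, 65, 75 → max 95
CropD regrets: 0, 65, 20 → max 65
Smallest max regret = 10 → CropF.
Row minima: CropF=-229, CropH=-304, CropD=-289
Best worst-case = -229 → CropF.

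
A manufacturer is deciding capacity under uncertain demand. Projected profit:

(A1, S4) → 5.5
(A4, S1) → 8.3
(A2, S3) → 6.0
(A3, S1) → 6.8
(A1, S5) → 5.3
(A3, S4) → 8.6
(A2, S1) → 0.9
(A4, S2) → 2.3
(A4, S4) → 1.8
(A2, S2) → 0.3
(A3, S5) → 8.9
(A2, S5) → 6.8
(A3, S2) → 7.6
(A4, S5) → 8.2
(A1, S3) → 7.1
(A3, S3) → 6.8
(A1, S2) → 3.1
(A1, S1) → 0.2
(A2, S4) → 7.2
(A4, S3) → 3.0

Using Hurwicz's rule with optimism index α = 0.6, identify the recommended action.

A1: 0.6·7.1 + 0.4·0.2 = 4.34
A2: 0.6·7.2 + 0.4·0.3 = 4.44
A3: 0.6·8.9 + 0.4·6.8 = 8.06
A4: 0.6·8.3 + 0.4·1.8 = 5.7
Highest Hurwicz score = 8.06 → A3.

A3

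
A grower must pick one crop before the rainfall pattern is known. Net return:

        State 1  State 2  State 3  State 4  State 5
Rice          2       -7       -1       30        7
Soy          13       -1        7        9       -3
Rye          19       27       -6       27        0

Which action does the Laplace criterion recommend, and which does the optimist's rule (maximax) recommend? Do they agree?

laplace → Rye; maximax → Rice (disagree)

Row averages: Rice=6.2, Soy=5, Rye=13.4
Highest average = 13.4 → Rye.
Row maxima: Rice=30, Soy=13, Rye=27
Best best-case = 30 → Rice.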